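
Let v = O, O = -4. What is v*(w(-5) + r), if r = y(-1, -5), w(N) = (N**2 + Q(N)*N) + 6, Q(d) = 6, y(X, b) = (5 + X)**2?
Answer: -68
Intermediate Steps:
w(N) = 6 + N**2 + 6*N (w(N) = (N**2 + 6*N) + 6 = 6 + N**2 + 6*N)
v = -4
r = 16 (r = (5 - 1)**2 = 4**2 = 16)
v*(w(-5) + r) = -4*((6 + (-5)**2 + 6*(-5)) + 16) = -4*((6 + 25 - 30) + 16) = -4*(1 + 16) = -4*17 = -68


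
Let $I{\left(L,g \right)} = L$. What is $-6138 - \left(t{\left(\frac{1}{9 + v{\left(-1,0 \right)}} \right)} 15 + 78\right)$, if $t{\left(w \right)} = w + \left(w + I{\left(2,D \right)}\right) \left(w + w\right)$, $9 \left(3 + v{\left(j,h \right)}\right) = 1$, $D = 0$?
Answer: $- \frac{3768591}{605} \approx -6229.1$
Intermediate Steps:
$v{\left(j,h \right)} = - \frac{26}{9}$ ($v{\left(j,h \right)} = -3 + \frac{1}{9} \cdot 1 = -3 + \frac{1}{9} = - \frac{26}{9}$)
$t{\left(w \right)} = w + 2 w \left(2 + w\right)$ ($t{\left(w \right)} = w + \left(w + 2\right) \left(w + w\right) = w + \left(2 + w\right) 2 w = w + 2 w \left(2 + w\right)$)
$-6138 - \left(t{\left(\frac{1}{9 + v{\left(-1,0 \right)}} \right)} 15 + 78\right) = -6138 - \left(\frac{5 + \frac{2}{9 - \frac{26}{9}}}{9 - \frac{26}{9}} \cdot 15 + 78\right) = -6138 - \left(\frac{5 + \frac{2}{\frac{55}{9}}}{\frac{55}{9}} \cdot 15 + 78\right) = -6138 - \left(\frac{9 \left(5 + 2 \cdot \frac{9}{55}\right)}{55} \cdot 15 + 78\right) = -6138 - \left(\frac{9 \left(5 + \frac{18}{55}\right)}{55} \cdot 15 + 78\right) = -6138 - \left(\frac{9}{55} \cdot \frac{293}{55} \cdot 15 + 78\right) = -6138 - \left(\frac{2637}{3025} \cdot 15 + 78\right) = -6138 - \left(\frac{7911}{605} + 78\right) = -6138 - \frac{55101}{605} = - \frac{3768591}{605}$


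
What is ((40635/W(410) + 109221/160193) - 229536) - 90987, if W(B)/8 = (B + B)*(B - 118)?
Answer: -19670638971004161/61370579072 ≈ -3.2052e+5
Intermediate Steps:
W(B) = 16*B*(-118 + B) (W(B) = 8*((B + B)*(B - 118)) = 8*((2*B)*(-118 + B)) = 8*(2*B*(-118 + B)) = 16*B*(-118 + B))
((40635/W(410) + 109221/160193) - 229536) - 90987 = ((40635/((16*410*(-118 + 410))) + 109221/160193) - 229536) - 90987 = ((40635/((16*410*292)) + 109221*(1/160193)) - 229536) - 90987 = ((40635/1915520 + 109221/160193) - 229536) - 90987 = ((40635*(1/1915520) + 109221/160193) - 229536) - 90987 = ((8127/383104 + 109221/160193) - 229536) - 90987 = (43144890495/61370579072 - 229536) - 90987 = -14086714092980097/61370579072 - 90987 = -19670638971004161/61370579072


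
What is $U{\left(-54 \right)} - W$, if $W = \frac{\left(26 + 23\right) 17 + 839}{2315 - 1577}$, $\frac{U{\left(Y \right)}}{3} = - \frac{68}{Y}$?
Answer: $\frac{62}{41} \approx 1.5122$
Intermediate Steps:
$U{\left(Y \right)} = - \frac{204}{Y}$ ($U{\left(Y \right)} = 3 \left(- \frac{68}{Y}\right) = - \frac{204}{Y}$)
$W = \frac{836}{369}$ ($W = \frac{49 \cdot 17 + 839}{738} = \left(833 + 839\right) \frac{1}{738} = 1672 \cdot \frac{1}{738} = \frac{836}{369} \approx 2.2656$)
$U{\left(-54 \right)} - W = - \frac{204}{-54} - \frac{836}{369} = \left(-204\right) \left(- \frac{1}{54}\right) - \frac{836}{369} = \frac{34}{9} - \frac{836}{369} = \frac{62}{41}$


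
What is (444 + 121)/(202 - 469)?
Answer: -565/267 ≈ -2.1161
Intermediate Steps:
(444 + 121)/(202 - 469) = 565/(-267) = 565*(-1/267) = -565/267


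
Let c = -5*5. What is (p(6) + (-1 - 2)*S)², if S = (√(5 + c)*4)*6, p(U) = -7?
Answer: -103631 + 2016*I*√5 ≈ -1.0363e+5 + 4507.9*I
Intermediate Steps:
c = -25
S = 48*I*√5 (S = (√(5 - 25)*4)*6 = (√(-20)*4)*6 = ((2*I*√5)*4)*6 = (8*I*√5)*6 = 48*I*√5 ≈ 107.33*I)
(p(6) + (-1 - 2)*S)² = (-7 + (-1 - 2)*(48*I*√5))² = (-7 - 144*I*√5)²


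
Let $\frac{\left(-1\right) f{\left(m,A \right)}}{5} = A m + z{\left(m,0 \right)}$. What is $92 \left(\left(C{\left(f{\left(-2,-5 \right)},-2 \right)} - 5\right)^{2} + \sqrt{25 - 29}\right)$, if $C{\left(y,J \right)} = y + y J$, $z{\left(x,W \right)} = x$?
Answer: $112700 + 184 i \approx 1.127 \cdot 10^{5} + 184.0 i$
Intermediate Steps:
$f{\left(m,A \right)} = - 5 m - 5 A m$ ($f{\left(m,A \right)} = - 5 \left(A m + m\right) = - 5 \left(m + A m\right) = - 5 m - 5 A m$)
$C{\left(y,J \right)} = y + J y$
$92 \left(\left(C{\left(f{\left(-2,-5 \right)},-2 \right)} - 5\right)^{2} + \sqrt{25 - 29}\right) = 92 \left(\left(5 \left(-2\right) \left(-1 - -5\right) \left(1 - 2\right) - 5\right)^{2} + \sqrt{25 - 29}\right) = 92 \left(\left(5 \left(-2\right) \left(-1 + 5\right) \left(-1\right) - 5\right)^{2} + \sqrt{-4}\right) = 92 \left(\left(5 \left(-2\right) 4 \left(-1\right) - 5\right)^{2} + 2 i\right) = 92 \left(\left(\left(-40\right) \left(-1\right) - 5\right)^{2} + 2 i\right) = 92 \left(\left(40 - 5\right)^{2} + 2 i\right) = 92 \left(35^{2} + 2 i\right) = 92 \left(1225 + 2 i\right) = 112700 + 184 i$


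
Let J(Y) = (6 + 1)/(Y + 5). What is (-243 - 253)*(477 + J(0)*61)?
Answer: -1394752/5 ≈ -2.7895e+5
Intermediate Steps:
J(Y) = 7/(5 + Y)
(-243 - 253)*(477 + J(0)*61) = (-243 - 253)*(477 + (7/(5 + 0))*61) = -496*(477 + (7/5)*61) = -496*(477 + 427/5) = -496*2812/5 = -1394752/5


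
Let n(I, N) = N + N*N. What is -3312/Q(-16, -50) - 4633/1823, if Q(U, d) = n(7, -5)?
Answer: -1532609/9115 ≈ -168.14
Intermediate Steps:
n(I, N) = N + N²
Q(U, d) = 20 (Q(U, d) = -5*(1 - 5) = -5*(-4) = 20)
-3312/Q(-16, -50) - 4633/1823 = -3312/20 - 4633/1823 = -3312*1/20 - 4633*1/1823 = -828/5 - 4633/1823 = -1532609/9115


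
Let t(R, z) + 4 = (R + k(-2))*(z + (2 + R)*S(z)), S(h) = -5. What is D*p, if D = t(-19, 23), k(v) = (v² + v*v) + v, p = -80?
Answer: 112640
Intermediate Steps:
k(v) = v + 2*v² (k(v) = (v² + v²) + v = 2*v² + v = v + 2*v²)
t(R, z) = -4 + (6 + R)*(-10 + z - 5*R) (t(R, z) = -4 + (R - 2*(1 + 2*(-2)))*(z + (2 + R)*(-5)) = -4 + (R - 2*(1 - 4))*(z + (-10 - 5*R)) = -4 + (R - 2*(-3))*(-10 + z - 5*R) = -4 + (R + 6)*(-10 + z - 5*R) = -4 + (6 + R)*(-10 + z - 5*R))
D = -1408 (D = -64 - 40*(-19) - 5*(-19)² + 6*23 - 19*23 = -64 + 760 - 5*361 + 138 - 437 = -64 + 760 - 1805 + 138 - 437 = -1408)
D*p = -1408*(-80) = 112640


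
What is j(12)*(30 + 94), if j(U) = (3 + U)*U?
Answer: 22320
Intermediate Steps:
j(U) = U*(3 + U)
j(12)*(30 + 94) = (12*(3 + 12))*(30 + 94) = (12*15)*124 = 180*124 = 22320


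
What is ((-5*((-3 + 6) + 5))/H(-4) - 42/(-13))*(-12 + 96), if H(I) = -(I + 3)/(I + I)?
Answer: 352968/13 ≈ 27151.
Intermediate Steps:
H(I) = -(3 + I)/(2*I)
((-5*((-3 + 6) + 5))/H(-4) - 42/(-13))*(-12 + 96) = ((-5*((-3 + 6) + 5))/(((½)*(-3 - 1*(-4))/(-4))) - 42/(-13))*(-12 + 96) = ((-5*(3 + 5))/(((½)*(-¼)*(-3 + 4))) - 42*(-1/13))*84 = ((-5*8)/(((½)*(-¼)*1)) + 42/13)*84 = (-40/(-⅛) + 42/13)*84 = (-40*(-8) + 42/13)*84 = (320 + 42/13)*84 = (4202/13)*84 = 352968/13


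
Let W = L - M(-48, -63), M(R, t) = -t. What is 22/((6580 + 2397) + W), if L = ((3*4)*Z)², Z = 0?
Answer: 11/4457 ≈ 0.0024680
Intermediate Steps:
L = 0 (L = ((3*4)*0)² = (12*0)² = 0² = 0)
W = -63 (W = 0 - (-1)*(-63) = 0 - 1*63 = 0 - 63 = -63)
22/((6580 + 2397) + W) = 22/((6580 + 2397) - 63) = 22/(8977 - 63) = 22/8914 = 22*(1/8914) = 11/4457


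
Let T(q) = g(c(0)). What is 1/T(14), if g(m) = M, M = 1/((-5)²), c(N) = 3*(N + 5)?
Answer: 25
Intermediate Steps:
c(N) = 15 + 3*N (c(N) = 3*(5 + N) = 15 + 3*N)
M = 1/25 ≈ 0.040000
g(m) = 1/25
T(q) = 1/25
1/T(14) = 1/(1/25) = 25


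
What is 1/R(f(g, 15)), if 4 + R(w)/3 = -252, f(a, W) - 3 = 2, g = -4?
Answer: -1/768 ≈ -0.0013021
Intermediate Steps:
f(a, W) = 5 (f(a, W) = 3 + 2 = 5)
R(w) = -768 (R(w) = -12 + 3*(-252) = -12 - 756 = -768)
1/R(f(g, 15)) = 1/(-768) = -1/768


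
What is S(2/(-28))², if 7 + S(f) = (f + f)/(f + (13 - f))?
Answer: 407044/8281 ≈ 49.154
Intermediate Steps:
S(f) = -7 + 2*f/13 (S(f) = -7 + (f + f)/(f + (13 - f)) = -7 + (2*f)/13 = -7 + (2*f)*(1/13) = -7 + 2*f/13)
S(2/(-28))² = (-7 + 2*(2/(-28))/13)² = (-7 + 2*(2*(-1/28))/13)² = (-7 + (2/13)*(-1/14))² = (-7 - 1/91)² = (-638/91)² = 407044/8281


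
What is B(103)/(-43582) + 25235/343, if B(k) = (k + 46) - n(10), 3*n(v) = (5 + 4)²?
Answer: 1603134/21791 ≈ 73.569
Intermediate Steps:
n(v) = 27 (n(v) = (5 + 4)²/3 = (⅓)*9² = (⅓)*81 = 27)
B(k) = 19 + k (B(k) = (k + 46) - 1*27 = (46 + k) - 27 = 19 + k)
B(103)/(-43582) + 25235/343 = (19 + 103)/(-43582) + 25235/343 = 122*(-1/43582) + 25235*(1/343) = -61/21791 + 515/7 = 1603134/21791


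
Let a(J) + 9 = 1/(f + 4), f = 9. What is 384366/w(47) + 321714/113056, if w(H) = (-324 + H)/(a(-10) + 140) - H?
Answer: -37010097925119/4730771792 ≈ -7823.3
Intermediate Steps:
a(J) = -116/13 (a(J) = -9 + 1/(9 + 4) = -9 + 1/13 = -116/13)
w(H) = -351/142 - 1691*H/1704 (w(H) = (-324 + H)/(-116/13 + 140) - H = (-324 + H)/(1704/13) - H = (-324 + H)*(13/1704) - H = (-351/142 + 13*H/1704) - H = -351/142 - 1691*H/1704)
384366/w(47) + 321714/113056 = 384366/(-351/142 - 1691/1704*47) + 321714/113056 = 384366/(-351/142 - 79477/1704) + 321714*(1/113056) = 384366/(-83689/1704) + 160857/56528 = 384366*(-1704/83689) + 160857/56528 = -654959664/83689 + 160857/56528 = -37010097925119/4730771792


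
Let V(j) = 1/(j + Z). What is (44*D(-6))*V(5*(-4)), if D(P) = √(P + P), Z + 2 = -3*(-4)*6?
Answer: 44*I*√3/25 ≈ 3.0484*I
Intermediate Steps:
Z = 70 (Z = -2 - 3*(-4)*6 = -2 + 12*6 = -2 + 72 = 70)
V(j) = 1/(70 + j) (V(j) = 1/(j + 70) = 1/(70 + j))
D(P) = √2*√P (D(P) = √(2*P) = √2*√P)
(44*D(-6))*V(5*(-4)) = (44*(√2*√(-6)))/(70 + 5*(-4)) = (44*(√2*(I*√6)))/(70 - 20) = (44*(2*I*√3))/50 = (88*I*√3)*(1/50) = 44*I*√3/25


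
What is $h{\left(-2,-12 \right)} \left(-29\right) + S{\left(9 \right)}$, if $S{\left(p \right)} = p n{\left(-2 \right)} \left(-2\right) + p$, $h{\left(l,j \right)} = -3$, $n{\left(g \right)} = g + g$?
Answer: $168$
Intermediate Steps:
$n{\left(g \right)} = 2 g$
$S{\left(p \right)} = 9 p$ ($S{\left(p \right)} = p 2 \left(-2\right) \left(-2\right) + p = p \left(\left(-4\right) \left(-2\right)\right) + p = p 8 + p = 8 p + p = 9 p$)
$h{\left(-2,-12 \right)} \left(-29\right) + S{\left(9 \right)} = \left(-3\right) \left(-29\right) + 9 \cdot 9 = 87 + 81 = 168$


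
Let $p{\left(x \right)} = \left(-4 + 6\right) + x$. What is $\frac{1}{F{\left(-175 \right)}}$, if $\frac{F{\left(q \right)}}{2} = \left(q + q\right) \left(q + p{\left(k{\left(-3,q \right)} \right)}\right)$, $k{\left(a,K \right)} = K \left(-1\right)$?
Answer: $- \frac{1}{1400} \approx -0.00071429$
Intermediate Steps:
$k{\left(a,K \right)} = - K$
$p{\left(x \right)} = 2 + x$
$F{\left(q \right)} = 8 q$ ($F{\left(q \right)} = 2 \left(q + q\right) \left(q - \left(-2 + q\right)\right) = 2 \cdot 2 q 2 = 2 \cdot 4 q = 8 q$)
$\frac{1}{F{\left(-175 \right)}} = \frac{1}{8 \left(-175\right)} = \frac{1}{-1400} = - \frac{1}{1400}$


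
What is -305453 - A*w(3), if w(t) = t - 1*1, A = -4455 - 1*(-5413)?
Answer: -307369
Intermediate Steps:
A = 958 (A = -4455 + 5413 = 958)
w(t) = -1 + t (w(t) = t - 1 = -1 + t)
-305453 - A*w(3) = -305453 - 958*(-1 + 3) = -305453 - 958*2 = -305453 - 1*1916 = -305453 - 1916 = -307369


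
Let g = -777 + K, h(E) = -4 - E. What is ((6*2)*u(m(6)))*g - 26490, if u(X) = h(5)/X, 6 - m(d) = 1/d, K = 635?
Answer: -835134/35 ≈ -23861.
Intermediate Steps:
m(d) = 6 - 1/d
u(X) = -9/X (u(X) = (-4 - 1*5)/X = (-4 - 5)/X = -9/X)
g = -142 (g = -777 + 635 = -142)
((6*2)*u(m(6)))*g - 26490 = ((6*2)*(-9/(6 - 1/6)))*(-142) - 26490 = (12*(-9/(6 - 1*⅙)))*(-142) - 26490 = (12*(-9/(6 - ⅙)))*(-142) - 26490 = (12*(-9/35/6))*(-142) - 26490 = (12*(-9*6/35))*(-142) - 26490 = (12*(-54/35))*(-142) - 26490 = -648/35*(-142) - 26490 = 92016/35 - 26490 = -835134/35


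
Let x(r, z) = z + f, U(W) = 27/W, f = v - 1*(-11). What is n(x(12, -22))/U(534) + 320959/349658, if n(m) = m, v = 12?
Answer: 65127755/3146922 ≈ 20.696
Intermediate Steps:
f = 23 (f = 12 - 1*(-11) = 12 + 11 = 23)
x(r, z) = 23 + z (x(r, z) = z + 23 = 23 + z)
n(x(12, -22))/U(534) + 320959/349658 = (23 - 22)/((27/534)) + 320959/349658 = 1/(27*(1/534)) + 320959*(1/349658) = 1/(9/178) + 320959/349658 = 1*(178/9) + 320959/349658 = 178/9 + 320959/349658 = 65127755/3146922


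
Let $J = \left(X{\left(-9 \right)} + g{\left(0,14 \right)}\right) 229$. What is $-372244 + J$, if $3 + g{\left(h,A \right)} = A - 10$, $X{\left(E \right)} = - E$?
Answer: $-369954$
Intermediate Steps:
$g{\left(h,A \right)} = -13 + A$ ($g{\left(h,A \right)} = -3 + \left(A - 10\right) = -3 + \left(-10 + A\right) = -13 + A$)
$J = 2290$ ($J = \left(\left(-1\right) \left(-9\right) + \left(-13 + 14\right)\right) 229 = \left(9 + 1\right) 229 = 10 \cdot 229 = 2290$)
$-372244 + J = -372244 + 2290 = -369954$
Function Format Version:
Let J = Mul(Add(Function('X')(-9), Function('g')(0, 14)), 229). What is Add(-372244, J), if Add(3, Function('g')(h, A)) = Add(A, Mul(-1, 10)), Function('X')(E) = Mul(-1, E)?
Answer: -369954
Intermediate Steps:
Function('g')(h, A) = Add(-13, A) (Function('g')(h, A) = Add(-3, Add(A, Mul(-1, 10))) = Add(-3, Add(A, -10)) = Add(-3, Add(-10, A)) = Add(-13, A))
J = 2290 (J = Mul(Add(Mul(-1, -9), Add(-13, 14)), 229) = Mul(Add(9, 1), 229) = Mul(10, 229) = 2290)
Add(-372244, J) = Add(-372244, 2290) = -369954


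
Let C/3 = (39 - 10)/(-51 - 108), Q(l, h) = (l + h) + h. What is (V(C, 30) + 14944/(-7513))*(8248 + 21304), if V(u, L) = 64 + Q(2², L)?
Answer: 27977469440/7513 ≈ 3.7239e+6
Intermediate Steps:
Q(l, h) = l + 2*h (Q(l, h) = (h + l) + h = l + 2*h)
C = -29/53 (C = 3*((39 - 10)/(-51 - 108)) = 3*(29/(-159)) = 3*(29*(-1/159)) = 3*(-29/159) = -29/53 ≈ -0.54717)
V(u, L) = 68 + 2*L (V(u, L) = 64 + (2² + 2*L) = 64 + (4 + 2*L) = 68 + 2*L)
(V(C, 30) + 14944/(-7513))*(8248 + 21304) = ((68 + 2*30) + 14944/(-7513))*(8248 + 21304) = ((68 + 60) + 14944*(-1/7513))*29552 = (128 - 14944/7513)*29552 = (946720/7513)*29552 = 27977469440/7513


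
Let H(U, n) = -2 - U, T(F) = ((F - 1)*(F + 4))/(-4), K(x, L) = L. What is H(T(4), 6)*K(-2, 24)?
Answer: 96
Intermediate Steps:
T(F) = -(-1 + F)*(4 + F)/4 (T(F) = ((-1 + F)*(4 + F))*(-¼) = -(-1 + F)*(4 + F)/4)
H(T(4), 6)*K(-2, 24) = (-2 - (1 - ¾*4 - ¼*4²))*24 = (-2 - (1 - 3 - ¼*16))*24 = (-2 - (1 - 3 - 4))*24 = (-2 - 1*(-6))*24 = (-2 + 6)*24 = 4*24 = 96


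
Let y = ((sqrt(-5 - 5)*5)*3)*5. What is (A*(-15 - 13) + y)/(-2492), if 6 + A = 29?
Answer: 23/89 - 75*I*sqrt(10)/2492 ≈ 0.25843 - 0.095173*I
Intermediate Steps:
A = 23 (A = -6 + 29 = 23)
y = 75*I*sqrt(10) (y = ((sqrt(-10)*5)*3)*5 = (((I*sqrt(10))*5)*3)*5 = ((5*I*sqrt(10))*3)*5 = (15*I*sqrt(10))*5 = 75*I*sqrt(10) ≈ 237.17*I)
(A*(-15 - 13) + y)/(-2492) = (23*(-15 - 13) + 75*I*sqrt(10))/(-2492) = (23*(-28) + 75*I*sqrt(10))*(-1/2492) = (-644 + 75*I*sqrt(10))*(-1/2492) = 23/89 - 75*I*sqrt(10)/2492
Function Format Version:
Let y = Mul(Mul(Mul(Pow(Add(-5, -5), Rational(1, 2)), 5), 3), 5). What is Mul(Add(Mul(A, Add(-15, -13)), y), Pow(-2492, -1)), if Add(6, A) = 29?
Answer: Add(Rational(23, 89), Mul(Rational(-75, 2492), I, Pow(10, Rational(1, 2)))) ≈ Add(0.25843, Mul(-0.095173, I))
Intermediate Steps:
A = 23 (A = Add(-6, 29) = 23)
y = Mul(75, I, Pow(10, Rational(1, 2))) (y = Mul(Mul(Mul(Pow(-10, Rational(1, 2)), 5), 3), 5) = Mul(Mul(Mul(Mul(I, Pow(10, Rational(1, 2))), 5), 3), 5) = Mul(Mul(Mul(5, I, Pow(10, Rational(1, 2))), 3), 5) = Mul(Mul(15, I, Pow(10, Rational(1, 2))), 5) = Mul(75, I, Pow(10, Rational(1, 2))) ≈ Mul(237.17, I))
Mul(Add(Mul(A, Add(-15, -13)), y), Pow(-2492, -1)) = Mul(Add(Mul(23, Add(-15, -13)), Mul(75, I, Pow(10, Rational(1, 2)))), Pow(-2492, -1)) = Mul(Add(Mul(23, -28), Mul(75, I, Pow(10, Rational(1, 2)))), Rational(-1, 2492)) = Mul(Add(-644, Mul(75, I, Pow(10, Rational(1, 2)))), Rational(-1, 2492)) = Add(Rational(23, 89), Mul(Rational(-75, 2492), I, Pow(10, Rational(1, 2))))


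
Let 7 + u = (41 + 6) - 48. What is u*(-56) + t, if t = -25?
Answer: 423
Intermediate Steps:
u = -8 (u = -7 + ((41 + 6) - 48) = -7 + (47 - 48) = -7 - 1 = -8)
u*(-56) + t = -8*(-56) - 25 = 448 - 25 = 423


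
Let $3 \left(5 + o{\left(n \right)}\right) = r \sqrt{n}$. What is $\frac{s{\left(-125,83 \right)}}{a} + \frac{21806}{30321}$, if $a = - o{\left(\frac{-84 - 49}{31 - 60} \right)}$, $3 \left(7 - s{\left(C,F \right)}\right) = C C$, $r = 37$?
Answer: $\frac{52409787863}{1330728048} + \frac{144337 \sqrt{3857}}{43888} \approx 243.63$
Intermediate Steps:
$s{\left(C,F \right)} = 7 - \frac{C^{2}}{3}$ ($s{\left(C,F \right)} = 7 - \frac{C C}{3} = 7 - \frac{C^{2}}{3}$)
$o{\left(n \right)} = -5 + \frac{37 \sqrt{n}}{3}$
$a = 5 - \frac{37 \sqrt{3857}}{87}$ ($a = - (-5 + \frac{37 \sqrt{\frac{-84 - 49}{31 - 60}}}{3}) = - (-5 + \frac{37 \sqrt{- \frac{133}{-29}}}{3}) = - (-5 + \frac{37 \sqrt{\left(-133\right) \left(- \frac{1}{29}\right)}}{3}) = - (-5 + \frac{37 \sqrt{\frac{133}{29}}}{3}) = - (-5 + \frac{37 \frac{\sqrt{3857}}{29}}{3}) = - (-5 + \frac{37 \sqrt{3857}}{87}) = 5 - \frac{37 \sqrt{3857}}{87} \approx -21.412$)
$\frac{s{\left(-125,83 \right)}}{a} + \frac{21806}{30321} = \frac{7 - \frac{\left(-125\right)^{2}}{3}}{5 - \frac{37 \sqrt{3857}}{87}} + \frac{21806}{30321} = \frac{7 - \frac{15625}{3}}{5 - \frac{37 \sqrt{3857}}{87}} + 21806 \cdot \frac{1}{30321} = \frac{7 - \frac{15625}{3}}{5 - \frac{37 \sqrt{3857}}{87}} + \frac{21806}{30321} = - \frac{15604}{3 \left(5 - \frac{37 \sqrt{3857}}{87}\right)} + \frac{21806}{30321} = \frac{21806}{30321} - \frac{15604}{3 \left(5 - \frac{37 \sqrt{3857}}{87}\right)}$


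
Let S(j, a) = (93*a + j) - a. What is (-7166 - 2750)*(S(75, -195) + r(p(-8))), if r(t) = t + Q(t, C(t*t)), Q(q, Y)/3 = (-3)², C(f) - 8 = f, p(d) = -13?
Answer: 177010516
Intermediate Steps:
C(f) = 8 + f
Q(q, Y) = 27 (Q(q, Y) = 3*(-3)² = 3*9 = 27)
r(t) = 27 + t (r(t) = t + 27 = 27 + t)
S(j, a) = j + 92*a (S(j, a) = (j + 93*a) - a = j + 92*a)
(-7166 - 2750)*(S(75, -195) + r(p(-8))) = (-7166 - 2750)*((75 + 92*(-195)) + (27 - 13)) = -9916*((75 - 17940) + 14) = -9916*(-17865 + 14) = -9916*(-17851) = 177010516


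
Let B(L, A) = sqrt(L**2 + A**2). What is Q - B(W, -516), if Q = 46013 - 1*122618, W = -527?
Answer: -76605 - sqrt(543985) ≈ -77343.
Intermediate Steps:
B(L, A) = sqrt(A**2 + L**2)
Q = -76605 (Q = 46013 - 122618 = -76605)
Q - B(W, -516) = -76605 - sqrt((-516)**2 + (-527)**2) = -76605 - sqrt(266256 + 277729) = -76605 - sqrt(543985)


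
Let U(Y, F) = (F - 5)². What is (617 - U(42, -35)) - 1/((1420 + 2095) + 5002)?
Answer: -8372212/8517 ≈ -983.00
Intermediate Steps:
U(Y, F) = (-5 + F)²
(617 - U(42, -35)) - 1/((1420 + 2095) + 5002) = (617 - (-5 - 35)²) - 1/((1420 + 2095) + 5002) = (617 - 1*(-40)²) - 1/(3515 + 5002) = (617 - 1*1600) - 1/8517 = (617 - 1600) - 1*1/8517 = -983 - 1/8517 = -8372212/8517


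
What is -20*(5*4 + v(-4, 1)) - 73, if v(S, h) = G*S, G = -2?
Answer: -633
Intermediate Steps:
v(S, h) = -2*S
-20*(5*4 + v(-4, 1)) - 73 = -20*(5*4 - 2*(-4)) - 73 = -20*(20 + 8) - 73 = -20*28 - 73 = -560 - 73 = -633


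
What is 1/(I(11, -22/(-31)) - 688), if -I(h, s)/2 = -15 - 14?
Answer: -1/630 ≈ -0.0015873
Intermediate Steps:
I(h, s) = 58 (I(h, s) = -2*(-15 - 14) = -2*(-29) = 58)
1/(I(11, -22/(-31)) - 688) = 1/(58 - 688) = 1/(-630) = -1/630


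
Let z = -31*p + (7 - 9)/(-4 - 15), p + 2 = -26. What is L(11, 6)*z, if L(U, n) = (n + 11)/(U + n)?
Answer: 16494/19 ≈ 868.11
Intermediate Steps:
p = -28 (p = -2 - 26 = -28)
L(U, n) = (11 + n)/(U + n)
z = 16494/19 (z = -31*(-28) + (7 - 9)/(-4 - 15) = 868 - 2/(-19) = 868 - 2*(-1/19) = 868 + 2/19 = 16494/19 ≈ 868.11)
L(11, 6)*z = ((11 + 6)/(11 + 6))*(16494/19) = (17/17)*(16494/19) = ((1/17)*17)*(16494/19) = 1*(16494/19) = 16494/19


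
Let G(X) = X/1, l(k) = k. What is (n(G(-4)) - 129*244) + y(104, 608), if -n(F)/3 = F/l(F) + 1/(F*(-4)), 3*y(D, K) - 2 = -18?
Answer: -1511257/48 ≈ -31485.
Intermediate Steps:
y(D, K) = -16/3 (y(D, K) = ⅔ + (⅓)*(-18) = ⅔ - 6 = -16/3)
G(X) = X (G(X) = X*1 = X)
n(F) = -3 + 3/(4*F) (n(F) = -3*(F/F + 1/(F*(-4))) = -3*(1 - ¼/F) = -3*(1 - 1/(4*F)) = -3 + 3/(4*F))
(n(G(-4)) - 129*244) + y(104, 608) = ((-3 + (¾)/(-4)) - 129*244) - 16/3 = ((-3 + (¾)*(-¼)) - 31476) - 16/3 = ((-3 - 3/16) - 31476) - 16/3 = (-51/16 - 31476) - 16/3 = -503667/16 - 16/3 = -1511257/48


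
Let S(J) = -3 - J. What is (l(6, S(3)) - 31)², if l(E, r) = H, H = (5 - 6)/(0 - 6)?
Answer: 34225/36 ≈ 950.69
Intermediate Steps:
H = ⅙ (H = -1/(-6) = -1*(-⅙) = ⅙ ≈ 0.16667)
l(E, r) = ⅙
(l(6, S(3)) - 31)² = (⅙ - 31)² = (-185/6)² = 34225/36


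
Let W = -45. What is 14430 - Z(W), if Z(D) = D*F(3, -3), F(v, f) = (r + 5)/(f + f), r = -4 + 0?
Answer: 28845/2 ≈ 14423.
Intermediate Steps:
r = -4
F(v, f) = 1/(2*f) (F(v, f) = (-4 + 5)/(f + f) = 1/(2*f))
Z(D) = -D/6 (Z(D) = D*((½)/(-3)) = D*((½)*(-⅓)) = D*(-⅙) = -D/6)
14430 - Z(W) = 14430 - (-1)*(-45)/6 = 14430 - 1*15/2 = 14430 - 15/2 = 28845/2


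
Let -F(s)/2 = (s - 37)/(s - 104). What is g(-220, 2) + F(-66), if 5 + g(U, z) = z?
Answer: -358/85 ≈ -4.2118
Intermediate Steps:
g(U, z) = -5 + z
F(s) = -2*(-37 + s)/(-104 + s) (F(s) = -2*(s - 37)/(s - 104) = -2*(-37 + s)/(-104 + s))
g(-220, 2) + F(-66) = (-5 + 2) + 2*(37 - 1*(-66))/(-104 - 66) = -3 + 2*(37 + 66)/(-170) = -3 + 2*(-1/170)*103 = -3 - 103/85 = -358/85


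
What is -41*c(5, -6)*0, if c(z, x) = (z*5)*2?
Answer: 0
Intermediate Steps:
c(z, x) = 10*z (c(z, x) = (5*z)*2 = 10*z)
-41*c(5, -6)*0 = -410*5*0 = -41*50*0 = -2050*0 = 0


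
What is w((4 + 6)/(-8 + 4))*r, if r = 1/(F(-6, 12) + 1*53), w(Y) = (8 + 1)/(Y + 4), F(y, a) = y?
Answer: 6/47 ≈ 0.12766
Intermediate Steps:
w(Y) = 9/(4 + Y)
r = 1/47 (r = 1/(-6 + 1*53) = 1/(-6 + 53) = 1/47 ≈ 0.021277)
w((4 + 6)/(-8 + 4))*r = (9/(4 + (4 + 6)/(-8 + 4)))*(1/47) = (9/(4 + 10/(-4)))*(1/47) = (9/(4 + 10*(-1/4)))*(1/47) = (9/(4 - 5/2))*(1/47) = (9/(3/2))*(1/47) = (9*(2/3))*(1/47) = 6*(1/47) = 6/47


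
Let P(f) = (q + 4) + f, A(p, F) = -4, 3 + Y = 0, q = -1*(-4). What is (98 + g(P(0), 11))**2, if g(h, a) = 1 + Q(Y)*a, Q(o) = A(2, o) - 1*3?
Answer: 484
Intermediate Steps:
q = 4
Y = -3 (Y = -3 + 0 = -3)
Q(o) = -7 (Q(o) = -4 - 1*3 = -4 - 3 = -7)
P(f) = 8 + f (P(f) = (4 + 4) + f = 8 + f)
g(h, a) = 1 - 7*a
(98 + g(P(0), 11))**2 = (98 + (1 - 7*11))**2 = (98 + (1 - 77))**2 = (98 - 76)**2 = 22**2 = 484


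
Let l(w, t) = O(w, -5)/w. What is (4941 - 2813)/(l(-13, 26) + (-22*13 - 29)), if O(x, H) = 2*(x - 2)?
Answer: -27664/4065 ≈ -6.8054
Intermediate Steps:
O(x, H) = -4 + 2*x (O(x, H) = 2*(-2 + x) = -4 + 2*x)
l(w, t) = (-4 + 2*w)/w
(4941 - 2813)/(l(-13, 26) + (-22*13 - 29)) = (4941 - 2813)/((2 - 4/(-13)) + (-22*13 - 29)) = 2128/((2 - 4*(-1/13)) + (-286 - 29)) = 2128/((2 + 4/13) - 315) = 2128/(30/13 - 315) = 2128/(-4065/13) = 2128*(-13/4065) = -27664/4065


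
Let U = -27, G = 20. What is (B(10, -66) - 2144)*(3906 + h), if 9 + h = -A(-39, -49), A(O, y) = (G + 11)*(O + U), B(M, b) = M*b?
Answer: -16664172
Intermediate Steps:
A(O, y) = -837 + 31*O (A(O, y) = (20 + 11)*(O - 27) = 31*(-27 + O) = -837 + 31*O)
h = 2037 (h = -9 - (-837 + 31*(-39)) = -9 - (-837 - 1209) = -9 - 1*(-2046) = -9 + 2046 = 2037)
(B(10, -66) - 2144)*(3906 + h) = (10*(-66) - 2144)*(3906 + 2037) = (-660 - 2144)*5943 = -2804*5943 = -16664172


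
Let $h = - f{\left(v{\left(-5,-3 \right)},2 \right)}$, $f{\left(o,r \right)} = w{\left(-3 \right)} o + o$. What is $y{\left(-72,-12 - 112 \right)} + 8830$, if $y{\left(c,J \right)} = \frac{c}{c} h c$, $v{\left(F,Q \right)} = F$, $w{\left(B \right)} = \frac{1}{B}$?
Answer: $8590$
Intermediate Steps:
$f{\left(o,r \right)} = \frac{2 o}{3}$ ($f{\left(o,r \right)} = \frac{o}{-3} + o = - \frac{o}{3} + o = \frac{2 o}{3}$)
$h = \frac{10}{3}$ ($h = - \frac{2 \left(-5\right)}{3} = \left(-1\right) \left(- \frac{10}{3}\right) = \frac{10}{3} \approx 3.3333$)
$y{\left(c,J \right)} = \frac{10 c}{3}$ ($y{\left(c,J \right)} = \frac{c}{c} \frac{10}{3} c = 1 \cdot \frac{10}{3} c = \frac{10 c}{3}$)
$y{\left(-72,-12 - 112 \right)} + 8830 = \frac{10}{3} \left(-72\right) + 8830 = -240 + 8830 = 8590$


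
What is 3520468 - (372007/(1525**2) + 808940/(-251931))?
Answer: 2062633539581909483/585897031875 ≈ 3.5205e+6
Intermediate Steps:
3520468 - (372007/(1525**2) + 808940/(-251931)) = 3520468 - (372007/2325625 + 808940*(-1/251931)) = 3520468 - (372007*(1/2325625) - 808940/251931) = 3520468 - (372007/2325625 - 808940/251931) = 3520468 - 1*(-1787570991983/585897031875) = 3520468 + 1787570991983/585897031875 = 2062633539581909483/585897031875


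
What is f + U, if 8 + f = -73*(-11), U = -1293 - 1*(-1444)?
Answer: 946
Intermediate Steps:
U = 151 (U = -1293 + 1444 = 151)
f = 795 (f = -8 - 73*(-11) = -8 + 803 = 795)
f + U = 795 + 151 = 946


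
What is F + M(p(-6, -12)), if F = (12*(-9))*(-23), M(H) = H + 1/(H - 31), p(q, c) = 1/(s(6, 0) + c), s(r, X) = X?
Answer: 11117867/4476 ≈ 2483.9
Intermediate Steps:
p(q, c) = 1/c (p(q, c) = 1/(0 + c) = 1/c)
M(H) = H + 1/(-31 + H)
F = 2484 (F = -108*(-23) = 2484)
F + M(p(-6, -12)) = 2484 + (1 + (1/(-12))² - 31/(-12))/(-31 + 1/(-12)) = 2484 + (1 + (-1/12)² - 31*(-1/12))/(-31 - 1/12) = 2484 + (1 + 1/144 + 31/12)/(-373/12) = 2484 - 12/373*517/144 = 2484 - 517/4476 = 11117867/4476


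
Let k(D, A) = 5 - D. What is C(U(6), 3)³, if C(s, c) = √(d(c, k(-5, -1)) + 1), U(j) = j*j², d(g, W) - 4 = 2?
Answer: 7*√7 ≈ 18.520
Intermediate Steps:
d(g, W) = 6 (d(g, W) = 4 + 2 = 6)
U(j) = j³
C(s, c) = √7 (C(s, c) = √(6 + 1) = √7)
C(U(6), 3)³ = (√7)³ = 7*√7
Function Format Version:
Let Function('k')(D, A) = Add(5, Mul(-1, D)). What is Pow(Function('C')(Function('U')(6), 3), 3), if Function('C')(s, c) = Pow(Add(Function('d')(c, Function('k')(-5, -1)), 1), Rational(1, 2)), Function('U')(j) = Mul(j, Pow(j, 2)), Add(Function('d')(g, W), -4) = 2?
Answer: Mul(7, Pow(7, Rational(1, 2))) ≈ 18.520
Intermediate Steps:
Function('d')(g, W) = 6 (Function('d')(g, W) = Add(4, 2) = 6)
Function('U')(j) = Pow(j, 3)
Function('C')(s, c) = Pow(7, Rational(1, 2)) (Function('C')(s, c) = Pow(Add(6, 1), Rational(1, 2)) = Pow(7, Rational(1, 2)))
Pow(Function('C')(Function('U')(6), 3), 3) = Pow(Pow(7, Rational(1, 2)), 3) = Mul(7, Pow(7, Rational(1, 2)))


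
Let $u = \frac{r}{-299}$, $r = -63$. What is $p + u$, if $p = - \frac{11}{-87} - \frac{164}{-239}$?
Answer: $\frac{6362162}{6217107} \approx 1.0233$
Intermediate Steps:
$p = \frac{16897}{20793}$ ($p = \left(-11\right) \left(- \frac{1}{87}\right) - - \frac{164}{239} = \frac{11}{87} + \frac{164}{239} = \frac{16897}{20793} \approx 0.81263$)
$u = \frac{63}{299}$ ($u = - \frac{63}{-299} = \left(-63\right) \left(- \frac{1}{299}\right) = \frac{63}{299} \approx 0.2107$)
$p + u = \frac{16897}{20793} + \frac{63}{299} = \frac{6362162}{6217107}$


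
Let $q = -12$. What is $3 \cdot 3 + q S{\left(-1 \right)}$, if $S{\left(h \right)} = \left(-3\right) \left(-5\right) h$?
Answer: $189$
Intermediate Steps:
$S{\left(h \right)} = 15 h$
$3 \cdot 3 + q S{\left(-1 \right)} = 3 \cdot 3 - 12 \cdot 15 \left(-1\right) = 9 - -180 = 9 + 180 = 189$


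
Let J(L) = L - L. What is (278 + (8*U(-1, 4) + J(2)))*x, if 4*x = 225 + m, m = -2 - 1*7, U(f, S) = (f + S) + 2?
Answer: 17172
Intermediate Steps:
J(L) = 0
U(f, S) = 2 + S + f (U(f, S) = (S + f) + 2 = 2 + S + f)
m = -9 (m = -2 - 7 = -9)
x = 54 (x = (225 - 9)/4 = (¼)*216 = 54)
(278 + (8*U(-1, 4) + J(2)))*x = (278 + (8*(2 + 4 - 1) + 0))*54 = (278 + (8*5 + 0))*54 = (278 + (40 + 0))*54 = (278 + 40)*54 = 318*54 = 17172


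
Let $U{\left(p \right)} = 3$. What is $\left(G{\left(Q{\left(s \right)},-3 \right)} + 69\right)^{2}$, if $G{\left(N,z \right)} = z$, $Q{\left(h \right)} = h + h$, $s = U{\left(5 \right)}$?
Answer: $4356$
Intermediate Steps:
$s = 3$
$Q{\left(h \right)} = 2 h$
$\left(G{\left(Q{\left(s \right)},-3 \right)} + 69\right)^{2} = \left(-3 + 69\right)^{2} = 66^{2} = 4356$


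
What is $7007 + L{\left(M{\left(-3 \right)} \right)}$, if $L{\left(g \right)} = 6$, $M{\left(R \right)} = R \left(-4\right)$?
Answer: $7013$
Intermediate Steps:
$M{\left(R \right)} = - 4 R$
$7007 + L{\left(M{\left(-3 \right)} \right)} = 7007 + 6 = 7013$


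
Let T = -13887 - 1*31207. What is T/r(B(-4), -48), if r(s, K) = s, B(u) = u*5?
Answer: 22547/10 ≈ 2254.7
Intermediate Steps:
B(u) = 5*u
T = -45094 (T = -13887 - 31207 = -45094)
T/r(B(-4), -48) = -45094/(5*(-4)) = -45094/(-20) = -45094*(-1/20) = 22547/10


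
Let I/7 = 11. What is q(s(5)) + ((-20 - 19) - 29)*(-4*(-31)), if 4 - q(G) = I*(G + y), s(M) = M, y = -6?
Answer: -8351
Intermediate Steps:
I = 77 (I = 7*11 = 77)
q(G) = 466 - 77*G (q(G) = 4 - 77*(G - 6) = 4 - 77*(-6 + G) = 4 - (-462 + 77*G) = 4 + (462 - 77*G) = 466 - 77*G)
q(s(5)) + ((-20 - 19) - 29)*(-4*(-31)) = (466 - 77*5) + ((-20 - 19) - 29)*(-4*(-31)) = (466 - 385) + (-39 - 29)*124 = 81 - 68*124 = 81 - 8432 = -8351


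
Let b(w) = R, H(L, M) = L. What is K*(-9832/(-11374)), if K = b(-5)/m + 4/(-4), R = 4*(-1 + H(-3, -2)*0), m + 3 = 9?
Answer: -24580/17061 ≈ -1.4407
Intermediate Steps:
m = 6 (m = -3 + 9 = 6)
R = -4 (R = 4*(-1 - 3*0) = 4*(-1 + 0) = 4*(-1) = -4)
b(w) = -4
K = -5/3 (K = -4/6 + 4/(-4) = -4*⅙ + 4*(-¼) = -⅔ - 1 = -5/3 ≈ -1.6667)
K*(-9832/(-11374)) = -(-49160)/(3*(-11374)) = -(-49160)*(-1)/(3*11374) = -5/3*4916/5687 = -24580/17061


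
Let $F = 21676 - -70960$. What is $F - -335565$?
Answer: $428201$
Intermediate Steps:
$F = 92636$ ($F = 21676 + 70960 = 92636$)
$F - -335565 = 92636 - -335565 = 92636 + 335565 = 428201$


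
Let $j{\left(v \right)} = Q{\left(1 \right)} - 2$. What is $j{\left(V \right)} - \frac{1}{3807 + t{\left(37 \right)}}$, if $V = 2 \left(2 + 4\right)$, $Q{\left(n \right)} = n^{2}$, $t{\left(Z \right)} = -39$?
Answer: $- \frac{3769}{3768} \approx -1.0003$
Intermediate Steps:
$V = 12$ ($V = 2 \cdot 6 = 12$)
$j{\left(v \right)} = -1$ ($j{\left(v \right)} = 1^{2} - 2 = 1 - 2 = -1$)
$j{\left(V \right)} - \frac{1}{3807 + t{\left(37 \right)}} = -1 - \frac{1}{3807 - 39} = -1 - \frac{1}{3768} = - \frac{3769}{3768}$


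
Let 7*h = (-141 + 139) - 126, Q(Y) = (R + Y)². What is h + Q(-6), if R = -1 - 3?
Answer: 572/7 ≈ 81.714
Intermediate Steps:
R = -4
Q(Y) = (-4 + Y)²
h = -128/7 (h = ((-141 + 139) - 126)/7 = (-2 - 126)/7 = (⅐)*(-128) = -128/7 ≈ -18.286)
h + Q(-6) = -128/7 + (-4 - 6)² = -128/7 + (-10)² = -128/7 + 100 = 572/7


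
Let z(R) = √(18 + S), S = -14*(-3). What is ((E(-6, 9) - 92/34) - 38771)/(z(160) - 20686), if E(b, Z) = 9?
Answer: 1704009250/909309889 + 164750*√15/909309889 ≈ 1.8747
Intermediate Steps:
S = 42
z(R) = 2*√15 (z(R) = √(18 + 42) = √60 = 2*√15)
((E(-6, 9) - 92/34) - 38771)/(z(160) - 20686) = ((9 - 92/34) - 38771)/(2*√15 - 20686) = ((9 + (1/34)*(-92)) - 38771)/(-20686 + 2*√15) = ((9 - 46/17) - 38771)/(-20686 + 2*√15) = (107/17 - 38771)/(-20686 + 2*√15) = -659000/(17*(-20686 + 2*√15))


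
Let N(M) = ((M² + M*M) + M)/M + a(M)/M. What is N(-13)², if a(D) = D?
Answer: 576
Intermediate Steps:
N(M) = 1 + (M + 2*M²)/M (N(M) = ((M² + M*M) + M)/M + M/M = ((M² + M²) + M)/M + 1 = (2*M² + M)/M + 1 = (M + 2*M²)/M + 1 = 1 + (M + 2*M²)/M)
N(-13)² = (2 + 2*(-13))² = (2 - 26)² = (-24)² = 576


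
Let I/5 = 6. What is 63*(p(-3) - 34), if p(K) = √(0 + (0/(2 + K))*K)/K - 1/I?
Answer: -21441/10 ≈ -2144.1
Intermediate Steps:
I = 30 (I = 5*6 = 30)
p(K) = -1/30 (p(K) = √(0 + (0/(2 + K))*K)/K - 1/30 = √(0 + 0*K)/K - 1*1/30 = √(0 + 0)/K - 1/30 = √0/K - 1/30 = 0/K - 1/30 = 0 - 1/30 = -1/30)
63*(p(-3) - 34) = 63*(-1/30 - 34) = 63*(-1021/30) = -21441/10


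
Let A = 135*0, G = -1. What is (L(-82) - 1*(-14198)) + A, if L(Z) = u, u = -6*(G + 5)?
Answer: 14174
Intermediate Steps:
A = 0
u = -24 (u = -6*(-1 + 5) = -6*4 = -24)
L(Z) = -24
(L(-82) - 1*(-14198)) + A = (-24 - 1*(-14198)) + 0 = (-24 + 14198) + 0 = 14174 + 0 = 14174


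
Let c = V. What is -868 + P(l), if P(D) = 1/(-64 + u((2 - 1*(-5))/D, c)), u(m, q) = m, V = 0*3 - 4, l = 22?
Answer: -1216090/1401 ≈ -868.02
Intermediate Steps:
V = -4 (V = 0 - 4 = -4)
c = -4
P(D) = 1/(-64 + 7/D) (P(D) = 1/(-64 + (2 - 1*(-5))/D) = 1/(-64 + (2 + 5)/D) = 1/(-64 + 7/D))
-868 + P(l) = -868 - 1*22/(-7 + 64*22) = -868 - 1*22/(-7 + 1408) = -868 - 1*22/1401 = -868 - 1*22*1/1401 = -868 - 22/1401 = -1216090/1401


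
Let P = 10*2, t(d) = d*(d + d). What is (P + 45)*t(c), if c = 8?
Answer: 8320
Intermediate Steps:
t(d) = 2*d² (t(d) = d*(2*d) = 2*d²)
P = 20
(P + 45)*t(c) = (20 + 45)*(2*8²) = 65*(2*64) = 65*128 = 8320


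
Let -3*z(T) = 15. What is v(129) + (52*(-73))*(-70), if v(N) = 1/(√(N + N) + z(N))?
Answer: 61912765/233 + √258/233 ≈ 2.6572e+5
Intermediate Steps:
z(T) = -5 (z(T) = -⅓*15 = -5)
v(N) = 1/(-5 + √2*√N) (v(N) = 1/(√(N + N) - 5) = 1/(√(2*N) - 5) = 1/(√2*√N - 5) = 1/(-5 + √2*√N))
v(129) + (52*(-73))*(-70) = 1/(-5 + √2*√129) + (52*(-73))*(-70) = 1/(-5 + √258) - 3796*(-70) = 1/(-5 + √258) + 265720 = 265720 + 1/(-5 + √258)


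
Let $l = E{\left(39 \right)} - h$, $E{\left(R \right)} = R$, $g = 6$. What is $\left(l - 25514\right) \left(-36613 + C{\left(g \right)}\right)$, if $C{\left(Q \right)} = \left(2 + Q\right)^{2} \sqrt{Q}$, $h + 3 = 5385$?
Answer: $1129767341 - 1974848 \sqrt{6} \approx 1.1249 \cdot 10^{9}$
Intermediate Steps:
$h = 5382$ ($h = -3 + 5385 = 5382$)
$C{\left(Q \right)} = \sqrt{Q} \left(2 + Q\right)^{2}$
$l = -5343$ ($l = 39 - 5382 = -5343$)
$\left(l - 25514\right) \left(-36613 + C{\left(g \right)}\right) = \left(-5343 - 25514\right) \left(-36613 + \sqrt{6} \left(2 + 6\right)^{2}\right) = - 30857 \left(-36613 + \sqrt{6} \cdot 8^{2}\right) = - 30857 \left(-36613 + \sqrt{6} \cdot 64\right) = - 30857 \left(-36613 + 64 \sqrt{6}\right) = 1129767341 - 1974848 \sqrt{6}$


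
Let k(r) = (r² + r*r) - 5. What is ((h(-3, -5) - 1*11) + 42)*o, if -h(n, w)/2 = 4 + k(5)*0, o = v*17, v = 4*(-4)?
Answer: -6256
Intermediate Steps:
k(r) = -5 + 2*r² (k(r) = (r² + r²) - 5 = 2*r² - 5 = -5 + 2*r²)
v = -16
o = -272 (o = -16*17 = -272)
h(n, w) = -8 (h(n, w) = -2*(4 + (-5 + 2*5²)*0) = -2*(4 + (-5 + 2*25)*0) = -2*(4 + (-5 + 50)*0) = -2*(4 + 45*0) = -2*(4 + 0) = -2*4 = -8)
((h(-3, -5) - 1*11) + 42)*o = ((-8 - 1*11) + 42)*(-272) = ((-8 - 11) + 42)*(-272) = (-19 + 42)*(-272) = 23*(-272) = -6256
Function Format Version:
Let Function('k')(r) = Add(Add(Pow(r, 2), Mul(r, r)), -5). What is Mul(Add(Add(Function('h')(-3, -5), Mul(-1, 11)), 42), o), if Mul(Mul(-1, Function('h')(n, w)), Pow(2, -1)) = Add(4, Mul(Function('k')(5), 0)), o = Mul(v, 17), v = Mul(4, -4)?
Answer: -6256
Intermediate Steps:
Function('k')(r) = Add(-5, Mul(2, Pow(r, 2))) (Function('k')(r) = Add(Add(Pow(r, 2), Pow(r, 2)), -5) = Add(Mul(2, Pow(r, 2)), -5) = Add(-5, Mul(2, Pow(r, 2))))
v = -16
o = -272 (o = Mul(-16, 17) = -272)
Function('h')(n, w) = -8 (Function('h')(n, w) = Mul(-2, Add(4, Mul(Add(-5, Mul(2, Pow(5, 2))), 0))) = Mul(-2, Add(4, Mul(Add(-5, Mul(2, 25)), 0))) = Mul(-2, Add(4, Mul(Add(-5, 50), 0))) = Mul(-2, Add(4, Mul(45, 0))) = Mul(-2, Add(4, 0)) = Mul(-2, 4) = -8)
Mul(Add(Add(Function('h')(-3, -5), Mul(-1, 11)), 42), o) = Mul(Add(Add(-8, Mul(-1, 11)), 42), -272) = Mul(Add(Add(-8, -11), 42), -272) = Mul(Add(-19, 42), -272) = Mul(23, -272) = -6256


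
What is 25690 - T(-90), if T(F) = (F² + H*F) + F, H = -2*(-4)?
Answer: 18400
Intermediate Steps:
H = 8
T(F) = F² + 9*F (T(F) = (F² + 8*F) + F = F² + 9*F)
25690 - T(-90) = 25690 - (-90)*(9 - 90) = 25690 - (-90)*(-81) = 25690 - 1*7290 = 25690 - 7290 = 18400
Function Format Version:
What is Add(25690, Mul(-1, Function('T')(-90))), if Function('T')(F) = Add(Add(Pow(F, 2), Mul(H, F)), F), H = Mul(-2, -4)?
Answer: 18400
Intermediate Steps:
H = 8
Function('T')(F) = Add(Pow(F, 2), Mul(9, F)) (Function('T')(F) = Add(Add(Pow(F, 2), Mul(8, F)), F) = Add(Pow(F, 2), Mul(9, F)))
Add(25690, Mul(-1, Function('T')(-90))) = Add(25690, Mul(-1, Mul(-90, Add(9, -90)))) = Add(25690, Mul(-1, Mul(-90, -81))) = Add(25690, Mul(-1, 7290)) = Add(25690, -7290) = 18400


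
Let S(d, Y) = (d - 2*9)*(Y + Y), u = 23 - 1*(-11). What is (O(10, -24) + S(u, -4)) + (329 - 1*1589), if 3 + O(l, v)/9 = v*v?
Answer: 3769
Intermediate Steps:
u = 34 (u = 23 + 11 = 34)
O(l, v) = -27 + 9*v² (O(l, v) = -27 + 9*(v*v) = -27 + 9*v²)
S(d, Y) = 2*Y*(-18 + d) (S(d, Y) = (d - 18)*(2*Y) = (-18 + d)*(2*Y) = 2*Y*(-18 + d))
(O(10, -24) + S(u, -4)) + (329 - 1*1589) = ((-27 + 9*(-24)²) + 2*(-4)*(-18 + 34)) + (329 - 1*1589) = ((-27 + 9*576) + 2*(-4)*16) + (329 - 1589) = ((-27 + 5184) - 128) - 1260 = (5157 - 128) - 1260 = 5029 - 1260 = 3769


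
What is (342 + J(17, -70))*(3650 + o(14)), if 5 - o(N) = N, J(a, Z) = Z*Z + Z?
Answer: 18831252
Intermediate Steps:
J(a, Z) = Z + Z**2 (J(a, Z) = Z**2 + Z = Z + Z**2)
o(N) = 5 - N
(342 + J(17, -70))*(3650 + o(14)) = (342 - 70*(1 - 70))*(3650 + (5 - 1*14)) = (342 - 70*(-69))*(3650 + (5 - 14)) = (342 + 4830)*(3650 - 9) = 5172*3641 = 18831252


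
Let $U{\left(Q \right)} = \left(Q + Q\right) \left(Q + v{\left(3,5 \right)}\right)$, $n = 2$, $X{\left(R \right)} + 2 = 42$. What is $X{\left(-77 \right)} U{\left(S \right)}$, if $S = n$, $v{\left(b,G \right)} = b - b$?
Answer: $320$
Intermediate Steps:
$v{\left(b,G \right)} = 0$
$X{\left(R \right)} = 40$ ($X{\left(R \right)} = -2 + 42 = 40$)
$S = 2$
$U{\left(Q \right)} = 2 Q^{2}$ ($U{\left(Q \right)} = \left(Q + Q\right) \left(Q + 0\right) = 2 Q Q = 2 Q^{2}$)
$X{\left(-77 \right)} U{\left(S \right)} = 40 \cdot 2 \cdot 2^{2} = 40 \cdot 2 \cdot 4 = 40 \cdot 8 = 320$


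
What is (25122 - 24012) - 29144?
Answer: -28034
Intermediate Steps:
(25122 - 24012) - 29144 = 1110 - 29144 = -28034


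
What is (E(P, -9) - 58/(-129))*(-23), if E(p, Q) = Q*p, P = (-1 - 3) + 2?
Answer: -54740/129 ≈ -424.34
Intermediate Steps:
P = -2 (P = -4 + 2 = -2)
(E(P, -9) - 58/(-129))*(-23) = (-9*(-2) - 58/(-129))*(-23) = (18 - 58*(-1/129))*(-23) = (18 + 58/129)*(-23) = (2380/129)*(-23) = -54740/129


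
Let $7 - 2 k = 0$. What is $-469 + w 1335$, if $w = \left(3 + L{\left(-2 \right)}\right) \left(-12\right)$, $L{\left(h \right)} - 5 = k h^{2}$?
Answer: $-352909$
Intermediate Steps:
$k = \frac{7}{2}$ ($k = \frac{7}{2} - 0 = \frac{7}{2} + 0 = \frac{7}{2} \approx 3.5$)
$L{\left(h \right)} = 5 + \frac{7 h^{2}}{2}$
$w = -264$ ($w = \left(3 + \left(5 + \frac{7 \left(-2\right)^{2}}{2}\right)\right) \left(-12\right) = \left(3 + \left(5 + \frac{7}{2} \cdot 4\right)\right) \left(-12\right) = \left(3 + \left(5 + 14\right)\right) \left(-12\right) = \left(3 + 19\right) \left(-12\right) = 22 \left(-12\right) = -264$)
$-469 + w 1335 = -469 - 352440 = -352909$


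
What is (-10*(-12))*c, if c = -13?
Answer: -1560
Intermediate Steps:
(-10*(-12))*c = -10*(-12)*(-13) = 120*(-13) = -1560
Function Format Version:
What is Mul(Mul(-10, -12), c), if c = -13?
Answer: -1560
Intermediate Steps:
Mul(Mul(-10, -12), c) = Mul(Mul(-10, -12), -13) = Mul(120, -13) = -1560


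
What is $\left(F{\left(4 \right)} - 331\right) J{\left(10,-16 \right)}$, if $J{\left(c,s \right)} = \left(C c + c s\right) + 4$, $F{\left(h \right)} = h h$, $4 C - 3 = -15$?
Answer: $58590$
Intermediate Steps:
$C = -3$ ($C = \frac{3}{4} + \frac{1}{4} \left(-15\right) = \frac{3}{4} - \frac{15}{4} = -3$)
$F{\left(h \right)} = h^{2}$
$J{\left(c,s \right)} = 4 - 3 c + c s$ ($J{\left(c,s \right)} = \left(- 3 c + c s\right) + 4 = 4 - 3 c + c s$)
$\left(F{\left(4 \right)} - 331\right) J{\left(10,-16 \right)} = \left(4^{2} - 331\right) \left(4 - 30 + 10 \left(-16\right)\right) = \left(16 - 331\right) \left(4 - 30 - 160\right) = \left(-315\right) \left(-186\right) = 58590$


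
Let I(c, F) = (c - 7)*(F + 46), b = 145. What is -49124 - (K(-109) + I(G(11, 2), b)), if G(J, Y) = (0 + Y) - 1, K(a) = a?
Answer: -47869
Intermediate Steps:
G(J, Y) = -1 + Y (G(J, Y) = Y - 1 = -1 + Y)
I(c, F) = (-7 + c)*(46 + F)
-49124 - (K(-109) + I(G(11, 2), b)) = -49124 - (-109 + (-322 - 7*145 + 46*(-1 + 2) + 145*(-1 + 2))) = -49124 - (-109 + (-322 - 1015 + 46*1 + 145*1)) = -49124 - (-109 + (-322 - 1015 + 46 + 145)) = -49124 - (-109 - 1146) = -49124 - 1*(-1255) = -49124 + 1255 = -47869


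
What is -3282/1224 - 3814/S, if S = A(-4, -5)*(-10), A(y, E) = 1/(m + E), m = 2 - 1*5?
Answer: -3114959/1020 ≈ -3053.9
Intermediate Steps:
m = -3 (m = 2 - 5 = -3)
A(y, E) = 1/(-3 + E)
S = 5/4 (S = -10/(-3 - 5) = -10/(-8) = -1/8*(-10) = 5/4 ≈ 1.2500)
-3282/1224 - 3814/S = -3282/1224 - 3814/5/4 = -3282*1/1224 - 3814*4/5 = -547/204 - 15256/5 = -3114959/1020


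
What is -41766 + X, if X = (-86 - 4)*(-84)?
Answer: -34206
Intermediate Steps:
X = 7560 (X = -90*(-84) = 7560)
-41766 + X = -41766 + 7560 = -34206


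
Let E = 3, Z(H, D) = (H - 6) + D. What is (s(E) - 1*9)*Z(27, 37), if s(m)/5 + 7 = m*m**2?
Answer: 5278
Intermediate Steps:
Z(H, D) = -6 + D + H (Z(H, D) = (-6 + H) + D = -6 + D + H)
s(m) = -35 + 5*m**3 (s(m) = -35 + 5*(m*m**2) = -35 + 5*m**3)
(s(E) - 1*9)*Z(27, 37) = ((-35 + 5*3**3) - 1*9)*(-6 + 37 + 27) = ((-35 + 5*27) - 9)*58 = ((-35 + 135) - 9)*58 = (100 - 9)*58 = 91*58 = 5278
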